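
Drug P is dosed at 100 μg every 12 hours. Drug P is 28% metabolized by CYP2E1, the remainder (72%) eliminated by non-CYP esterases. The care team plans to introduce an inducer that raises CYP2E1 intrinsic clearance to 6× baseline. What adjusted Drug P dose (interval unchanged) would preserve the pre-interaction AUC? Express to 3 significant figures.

The CYP2E1 pathway (28% of clearance) rises to 6× activity: 0.28 × 6 = 1.68.
The remaining 72% of clearance is unaffected.
New clearance relative to baseline: 1.68 + 0.72 = 2.4.
To maintain the same steady-state level, dose must scale with clearance: new dose = 100 × 2.4 = 240 μg.

240 μg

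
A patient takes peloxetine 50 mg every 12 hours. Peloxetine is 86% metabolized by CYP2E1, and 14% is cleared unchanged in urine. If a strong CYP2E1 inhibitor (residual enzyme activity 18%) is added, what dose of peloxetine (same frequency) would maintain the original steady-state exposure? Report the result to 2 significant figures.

15 mg

The CYP2E1 pathway (86% of clearance) drops to 0.18× activity: 0.86 × 0.18 = 0.1548.
The remaining 14% of clearance is unaffected.
CL_new/CL_old = 0.1548 + 0.14 = 0.2948.
Exposure is unchanged when dose changes in proportion to clearance. New dose = 50 mg × 0.2948 = 15 mg.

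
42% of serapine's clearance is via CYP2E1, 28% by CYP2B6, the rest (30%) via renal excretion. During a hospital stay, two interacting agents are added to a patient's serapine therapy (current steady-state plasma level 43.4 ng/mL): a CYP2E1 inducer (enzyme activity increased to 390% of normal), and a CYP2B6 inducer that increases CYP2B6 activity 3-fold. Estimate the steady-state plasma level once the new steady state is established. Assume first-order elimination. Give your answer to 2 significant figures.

16 ng/mL

CYP2E1: 0.42 × 3.9 = 1.638
CYP2B6: 0.28 × 3 = 0.84
Other: 0.3 (unchanged)
New clearance relative to baseline: 1.638 + 0.84 + 0.3 = 2.778.
Steady-state plasma level ∝ 1/CL: new value = 43.4 / 2.778 = 16 ng/mL.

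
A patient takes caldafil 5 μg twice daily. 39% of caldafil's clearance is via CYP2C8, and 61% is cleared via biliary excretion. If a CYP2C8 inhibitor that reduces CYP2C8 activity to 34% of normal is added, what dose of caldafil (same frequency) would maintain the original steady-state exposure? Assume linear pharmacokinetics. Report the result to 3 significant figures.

3.71 μg

The CYP2C8 pathway (39% of clearance) is reduced to 0.34× activity: 0.39 × 0.34 = 0.1326.
The remaining 61% of clearance is unaffected.
Relative clearance = 0.1326 + 0.61 = 0.7426.
Exposure is unchanged when dose changes in proportion to clearance. New dose = 5 μg × 0.7426 = 3.71 μg.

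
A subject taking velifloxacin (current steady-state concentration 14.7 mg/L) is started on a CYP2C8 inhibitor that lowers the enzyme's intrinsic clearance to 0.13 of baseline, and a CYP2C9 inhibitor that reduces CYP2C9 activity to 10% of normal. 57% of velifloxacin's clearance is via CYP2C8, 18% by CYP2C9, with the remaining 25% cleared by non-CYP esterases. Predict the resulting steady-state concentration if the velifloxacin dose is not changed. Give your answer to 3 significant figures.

The CYP2C8 pathway (57% of clearance) falls to 0.13× activity: 0.57 × 0.13 = 0.0741.
The CYP2C9 pathway (18% of clearance) drops to 0.1× activity: 0.18 × 0.1 = 0.018.
Non-CYP routes (25%) are unchanged.
CL_new/CL_old = 0.0741 + 0.018 + 0.25 = 0.3421.
Steady-state concentration ∝ 1/CL: new value = 14.7 / 0.3421 = 43.0 mg/L.

43.0 mg/L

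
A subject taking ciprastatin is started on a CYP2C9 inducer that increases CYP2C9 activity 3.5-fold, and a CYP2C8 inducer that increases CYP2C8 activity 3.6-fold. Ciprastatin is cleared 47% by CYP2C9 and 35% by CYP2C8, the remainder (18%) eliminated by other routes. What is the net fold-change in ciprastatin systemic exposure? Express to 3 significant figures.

CYP2C9: 0.47 × 3.5 = 1.645
CYP2C8: 0.35 × 3.6 = 1.26
Other: 0.18 (unchanged)
Relative clearance = 1.645 + 1.26 + 0.18 = 3.085.
Net systemic exposure ratio = 1 / 3.085 = 0.324.

0.324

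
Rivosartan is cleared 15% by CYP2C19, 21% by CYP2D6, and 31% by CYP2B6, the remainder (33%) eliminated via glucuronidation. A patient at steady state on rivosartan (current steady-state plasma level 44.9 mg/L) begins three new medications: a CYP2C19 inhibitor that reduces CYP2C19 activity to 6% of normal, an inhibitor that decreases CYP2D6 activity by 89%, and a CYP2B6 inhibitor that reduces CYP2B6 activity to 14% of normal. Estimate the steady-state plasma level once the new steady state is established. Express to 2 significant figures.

1.1 × 10² mg/L

The CYP2C19 pathway (15% of clearance) drops to 0.06× activity: 0.15 × 0.06 = 0.009.
The CYP2D6 pathway (21% of clearance) drops to 0.11× activity: 0.21 × 0.11 = 0.0231.
The CYP2B6 pathway (31% of clearance) drops to 0.14× activity: 0.31 × 0.14 = 0.0434.
The remaining 33% of clearance is unaffected.
New clearance relative to baseline: 0.009 + 0.0231 + 0.0434 + 0.33 = 0.4055.
Dividing the baseline by the relative clearance: 44.9 / 0.4055 = 1.1 × 10² mg/L.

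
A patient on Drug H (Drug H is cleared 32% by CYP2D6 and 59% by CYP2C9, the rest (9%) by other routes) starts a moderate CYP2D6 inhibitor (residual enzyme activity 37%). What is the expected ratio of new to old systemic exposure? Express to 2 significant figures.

The CYP2D6 pathway (32% of clearance) drops to 0.37× activity: 0.32 × 0.37 = 0.1184.
CYP2C9 (59%) and the residual 9% are unaffected.
CL_new/CL_old = 0.1184 + 0.59 + 0.09 = 0.7984.
Since systemic exposure ∝ 1/CL, the ratio is 1 / 0.7984 = 1.3.

1.3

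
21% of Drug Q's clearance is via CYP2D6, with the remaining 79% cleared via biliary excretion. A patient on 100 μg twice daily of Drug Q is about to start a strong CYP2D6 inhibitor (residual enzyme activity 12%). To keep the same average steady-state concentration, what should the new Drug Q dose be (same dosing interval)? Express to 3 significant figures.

81.5 μg

CYP2D6: 0.21 × 0.12 = 0.0252
Other: 0.79 (unchanged)
CL_new/CL_old = 0.0252 + 0.79 = 0.8152.
Exposure is unchanged when dose changes in proportion to clearance. New dose = 100 μg × 0.8152 = 81.5 μg.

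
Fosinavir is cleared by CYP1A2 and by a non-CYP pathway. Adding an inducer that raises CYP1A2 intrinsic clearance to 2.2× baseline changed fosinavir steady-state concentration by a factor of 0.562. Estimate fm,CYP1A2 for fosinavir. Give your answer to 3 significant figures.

0.649

Call the CYP1A2 fraction fm. After the interaction, CL_new/CL_old = fm × 2.2 + (1 − fm).
Steady-state concentration ratio = 1 / (new CL fraction), so new CL fraction = 1 / 0.562 = 1.779.
fm × 2.2 + 1 − fm = 1.779  ⇒  fm × (2.2 − 1) = 0.7794  ⇒  fm = 0.649.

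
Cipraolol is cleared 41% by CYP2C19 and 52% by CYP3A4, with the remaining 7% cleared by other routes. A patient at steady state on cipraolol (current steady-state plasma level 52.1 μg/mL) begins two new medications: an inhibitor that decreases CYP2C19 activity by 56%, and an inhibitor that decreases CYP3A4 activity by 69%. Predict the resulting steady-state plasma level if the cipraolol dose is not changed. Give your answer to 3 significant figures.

127 μg/mL

The CYP2C19 pathway (41% of clearance) is reduced to 0.44× activity: 0.41 × 0.44 = 0.1804.
The CYP3A4 pathway (52% of clearance) is reduced to 0.31× activity: 0.52 × 0.31 = 0.1612.
Non-CYP routes (7%) are unchanged.
Relative clearance = 0.1804 + 0.1612 + 0.07 = 0.4116.
Steady-state plasma level ∝ 1/CL: new value = 52.1 / 0.4116 = 127 μg/mL.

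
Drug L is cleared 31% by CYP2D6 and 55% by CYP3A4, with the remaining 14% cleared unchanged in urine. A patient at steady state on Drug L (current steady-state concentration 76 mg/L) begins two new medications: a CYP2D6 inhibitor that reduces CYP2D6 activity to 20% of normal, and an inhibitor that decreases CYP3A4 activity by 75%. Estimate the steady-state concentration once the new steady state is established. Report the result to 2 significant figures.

2.2 × 10² mg/L

The CYP2D6 pathway (31% of clearance) falls to 0.2× activity: 0.31 × 0.2 = 0.062.
The CYP3A4 pathway (55% of clearance) falls to 0.25× activity: 0.55 × 0.25 = 0.1375.
The remaining 14% of clearance is unaffected.
CL_new/CL_old = 0.062 + 0.1375 + 0.14 = 0.3395.
New steady-state concentration = 76 / 0.3395 = 2.2 × 10² mg/L (concentration scales inversely with clearance).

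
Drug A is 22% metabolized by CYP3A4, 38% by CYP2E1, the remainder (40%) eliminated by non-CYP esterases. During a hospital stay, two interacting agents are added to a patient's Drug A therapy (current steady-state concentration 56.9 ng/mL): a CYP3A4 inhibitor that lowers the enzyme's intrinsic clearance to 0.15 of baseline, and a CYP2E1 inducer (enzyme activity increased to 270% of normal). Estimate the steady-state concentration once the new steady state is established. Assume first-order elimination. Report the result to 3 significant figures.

The CYP3A4 pathway (22% of clearance) drops to 0.15× activity: 0.22 × 0.15 = 0.033.
The CYP2E1 pathway (38% of clearance) rises to 2.7× activity: 0.38 × 2.7 = 1.026.
Non-CYP routes (40%) are unchanged.
Relative clearance = 0.033 + 1.026 + 0.4 = 1.459.
Dividing the baseline by the relative clearance: 56.9 / 1.459 = 39.0 ng/mL.

39.0 ng/mL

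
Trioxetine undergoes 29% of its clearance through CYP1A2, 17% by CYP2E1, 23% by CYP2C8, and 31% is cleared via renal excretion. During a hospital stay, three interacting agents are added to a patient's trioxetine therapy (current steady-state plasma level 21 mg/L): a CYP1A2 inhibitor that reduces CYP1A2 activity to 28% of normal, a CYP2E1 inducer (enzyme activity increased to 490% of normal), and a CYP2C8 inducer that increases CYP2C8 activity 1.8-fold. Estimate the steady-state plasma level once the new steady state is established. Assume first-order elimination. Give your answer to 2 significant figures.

CYP1A2: 0.29 × 0.28 = 0.0812
CYP2E1: 0.17 × 4.9 = 0.833
CYP2C8: 0.23 × 1.8 = 0.414
Other: 0.31 (unchanged)
Relative clearance = 0.0812 + 0.833 + 0.414 + 0.31 = 1.6382.
Steady-state plasma level ∝ 1/CL: new value = 21 / 1.6382 = 13 mg/L.

13 mg/L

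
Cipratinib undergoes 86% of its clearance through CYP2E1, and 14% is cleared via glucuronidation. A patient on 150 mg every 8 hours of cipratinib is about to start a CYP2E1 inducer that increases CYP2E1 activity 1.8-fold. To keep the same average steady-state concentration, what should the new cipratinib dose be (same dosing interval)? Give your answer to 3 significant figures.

CYP2E1: 0.86 × 1.8 = 1.548
Other: 0.14 (unchanged)
CL_new/CL_old = 1.548 + 0.14 = 1.688.
Css,avg = (dose rate)/CL, so holding Css fixed requires dose ∝ CL: 150 × 1.688 = 253 mg.

253 mg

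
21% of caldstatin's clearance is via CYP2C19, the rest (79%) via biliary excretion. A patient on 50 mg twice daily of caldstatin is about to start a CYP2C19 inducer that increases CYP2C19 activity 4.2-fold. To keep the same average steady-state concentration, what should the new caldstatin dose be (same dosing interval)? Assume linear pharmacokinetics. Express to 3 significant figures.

CYP2C19: 0.21 × 4.2 = 0.882
Other: 0.79 (unchanged)
New clearance relative to baseline: 0.882 + 0.79 = 1.672.
Css,avg = (dose rate)/CL, so holding Css fixed requires dose ∝ CL: 50 × 1.672 = 83.6 mg.

83.6 mg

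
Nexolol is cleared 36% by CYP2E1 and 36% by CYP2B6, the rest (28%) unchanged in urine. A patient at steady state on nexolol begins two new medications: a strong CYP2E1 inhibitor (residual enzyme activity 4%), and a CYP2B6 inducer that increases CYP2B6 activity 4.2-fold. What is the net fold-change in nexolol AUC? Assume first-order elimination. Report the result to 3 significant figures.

The CYP2E1 pathway (36% of clearance) is reduced to 0.04× activity: 0.36 × 0.04 = 0.0144.
The CYP2B6 pathway (36% of clearance) increases to 4.2× activity: 0.36 × 4.2 = 1.512.
Non-CYP routes (28%) are unchanged.
CL_new/CL_old = 0.0144 + 1.512 + 0.28 = 1.8064.
AUC ∝ 1/CL: fold-change = 1 / 1.8064 = 0.554.

0.554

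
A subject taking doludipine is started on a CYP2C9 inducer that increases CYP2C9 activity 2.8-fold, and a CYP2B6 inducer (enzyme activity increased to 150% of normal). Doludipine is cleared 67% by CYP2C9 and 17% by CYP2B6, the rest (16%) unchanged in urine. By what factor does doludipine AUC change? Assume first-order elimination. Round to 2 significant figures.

0.44

The CYP2C9 pathway (67% of clearance) is boosted to 2.8× activity: 0.67 × 2.8 = 1.876.
The CYP2B6 pathway (17% of clearance) rises to 1.5× activity: 0.17 × 1.5 = 0.255.
Non-CYP routes (16%) are unchanged.
CL_new/CL_old = 1.876 + 0.255 + 0.16 = 2.291.
AUC ∝ 1/CL: fold-change = 1 / 2.291 = 0.44.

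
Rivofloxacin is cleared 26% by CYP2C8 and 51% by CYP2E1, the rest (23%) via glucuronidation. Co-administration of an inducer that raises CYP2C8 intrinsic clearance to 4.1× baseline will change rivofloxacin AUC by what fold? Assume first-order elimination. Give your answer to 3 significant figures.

The CYP2C8 pathway (26% of clearance) increases to 4.1× activity: 0.26 × 4.1 = 1.066.
CYP2E1 (51%) and the residual 23% are unaffected.
Relative clearance = 1.066 + 0.51 + 0.23 = 1.806.
AUC is inversely proportional to clearance, so the fold-change is 1 / 1.806 = 0.554.

0.554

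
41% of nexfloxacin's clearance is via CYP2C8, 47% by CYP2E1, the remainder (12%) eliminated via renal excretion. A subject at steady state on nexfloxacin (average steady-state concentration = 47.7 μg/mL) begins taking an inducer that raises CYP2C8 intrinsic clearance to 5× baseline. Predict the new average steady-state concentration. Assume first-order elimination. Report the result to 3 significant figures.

18.1 μg/mL

The CYP2C8 pathway (41% of clearance) increases to 5× activity: 0.41 × 5 = 2.05.
CYP2E1 (47%) and the residual 12% are unaffected.
CL_new/CL_old = 2.05 + 0.47 + 0.12 = 2.64.
With dosing unchanged, average steady-state concentration scales as 1/CL: 47.7 / 2.64 = 18.1 μg/mL.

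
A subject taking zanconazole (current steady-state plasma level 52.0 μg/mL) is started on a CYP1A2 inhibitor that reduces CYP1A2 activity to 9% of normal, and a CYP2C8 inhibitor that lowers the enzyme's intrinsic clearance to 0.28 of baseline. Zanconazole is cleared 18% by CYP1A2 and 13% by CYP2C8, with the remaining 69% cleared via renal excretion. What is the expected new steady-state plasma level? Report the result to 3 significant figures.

70.0 μg/mL

CYP1A2: 0.18 × 0.09 = 0.0162
CYP2C8: 0.13 × 0.28 = 0.0364
Other: 0.69 (unchanged)
Relative clearance = 0.0162 + 0.0364 + 0.69 = 0.7426.
Dividing the baseline by the relative clearance: 52.0 / 0.7426 = 70.0 μg/mL.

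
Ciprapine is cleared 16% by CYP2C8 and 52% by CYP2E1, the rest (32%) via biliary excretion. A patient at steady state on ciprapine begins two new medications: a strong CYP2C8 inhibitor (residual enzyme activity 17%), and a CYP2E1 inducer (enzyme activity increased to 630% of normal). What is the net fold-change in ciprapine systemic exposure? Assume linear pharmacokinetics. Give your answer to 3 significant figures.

The CYP2C8 pathway (16% of clearance) is reduced to 0.17× activity: 0.16 × 0.17 = 0.0272.
The CYP2E1 pathway (52% of clearance) increases to 6.3× activity: 0.52 × 6.3 = 3.276.
The remaining 32% of clearance is unaffected.
Relative clearance = 0.0272 + 3.276 + 0.32 = 3.6232.
Net systemic exposure ratio = 1 / 3.6232 = 0.276.

0.276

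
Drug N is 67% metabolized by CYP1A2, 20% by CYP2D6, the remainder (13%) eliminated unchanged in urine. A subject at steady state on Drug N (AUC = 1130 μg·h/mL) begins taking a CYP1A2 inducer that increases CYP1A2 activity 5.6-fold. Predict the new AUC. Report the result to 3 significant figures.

CYP1A2: 0.67 × 5.6 = 3.752
CYP2D6: 0.2 (unchanged)
Other: 0.13 (unchanged)
Relative clearance = 3.752 + 0.2 + 0.13 = 4.082.
With dosing unchanged, AUC scales as 1/CL: 1130 / 4.082 = 277 μg·h/mL.

277 μg·h/mL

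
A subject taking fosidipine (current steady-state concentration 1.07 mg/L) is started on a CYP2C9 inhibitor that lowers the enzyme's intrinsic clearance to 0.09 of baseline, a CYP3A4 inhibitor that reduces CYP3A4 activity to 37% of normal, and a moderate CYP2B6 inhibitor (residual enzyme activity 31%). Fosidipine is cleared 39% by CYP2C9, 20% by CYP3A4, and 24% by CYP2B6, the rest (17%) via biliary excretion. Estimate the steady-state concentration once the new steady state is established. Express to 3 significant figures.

CYP2C9: 0.39 × 0.09 = 0.0351
CYP3A4: 0.2 × 0.37 = 0.074
CYP2B6: 0.24 × 0.31 = 0.0744
Other: 0.17 (unchanged)
New clearance relative to baseline: 0.0351 + 0.074 + 0.0744 + 0.17 = 0.3535.
Steady-state concentration ∝ 1/CL: new value = 1.07 / 0.3535 = 3.03 mg/L.

3.03 mg/L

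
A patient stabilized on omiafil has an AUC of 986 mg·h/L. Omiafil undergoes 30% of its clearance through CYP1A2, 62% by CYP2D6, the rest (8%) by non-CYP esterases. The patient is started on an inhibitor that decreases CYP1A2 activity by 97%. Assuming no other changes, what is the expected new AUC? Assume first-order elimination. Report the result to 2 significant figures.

1.4 × 10³ mg·h/L

The CYP1A2 pathway (30% of clearance) is reduced to 0.03× activity: 0.3 × 0.03 = 0.009.
CYP2D6 (62%) and the residual 8% are unaffected.
New clearance relative to baseline: 0.009 + 0.62 + 0.08 = 0.709.
With dosing unchanged, AUC scales as 1/CL: 986 / 0.709 = 1.4 × 10³ mg·h/L.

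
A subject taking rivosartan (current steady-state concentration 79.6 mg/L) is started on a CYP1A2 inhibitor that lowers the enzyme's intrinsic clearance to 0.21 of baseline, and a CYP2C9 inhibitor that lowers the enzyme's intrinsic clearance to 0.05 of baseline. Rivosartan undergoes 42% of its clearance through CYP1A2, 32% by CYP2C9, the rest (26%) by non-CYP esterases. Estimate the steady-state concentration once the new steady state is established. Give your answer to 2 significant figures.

2.2 × 10² mg/L

The CYP1A2 pathway (42% of clearance) drops to 0.21× activity: 0.42 × 0.21 = 0.0882.
The CYP2C9 pathway (32% of clearance) falls to 0.05× activity: 0.32 × 0.05 = 0.016.
The remaining 26% of clearance is unaffected.
New clearance relative to baseline: 0.0882 + 0.016 + 0.26 = 0.3642.
Dividing the baseline by the relative clearance: 79.6 / 0.3642 = 2.2 × 10² mg/L.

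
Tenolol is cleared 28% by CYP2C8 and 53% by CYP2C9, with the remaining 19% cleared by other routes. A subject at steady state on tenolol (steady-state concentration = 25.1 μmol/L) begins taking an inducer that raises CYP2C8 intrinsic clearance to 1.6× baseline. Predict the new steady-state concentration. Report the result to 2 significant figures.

21 μmol/L

The CYP2C8 pathway (28% of clearance) increases to 1.6× activity: 0.28 × 1.6 = 0.448.
CYP2C9 (53%) and the residual 19% are unaffected.
Relative clearance = 0.448 + 0.53 + 0.19 = 1.168.
Steady-state concentration ∝ 1/CL, so new value = 25.1 / 1.168 = 21 μmol/L.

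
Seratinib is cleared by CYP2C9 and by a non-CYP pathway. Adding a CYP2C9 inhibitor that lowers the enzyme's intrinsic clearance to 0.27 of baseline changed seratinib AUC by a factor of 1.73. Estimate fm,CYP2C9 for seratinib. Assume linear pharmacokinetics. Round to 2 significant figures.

0.58

Let fm be the CYP2C9 fraction. New clearance relative to baseline = fm × 0.27 + (1 − fm).
AUC ratio = 1 / (new CL fraction), so new CL fraction = 1 / 1.73 = 0.578.
fm × 0.27 + 1 − fm = 0.578  ⇒  fm × (0.27 − 1) = −0.422  ⇒  fm = 0.58.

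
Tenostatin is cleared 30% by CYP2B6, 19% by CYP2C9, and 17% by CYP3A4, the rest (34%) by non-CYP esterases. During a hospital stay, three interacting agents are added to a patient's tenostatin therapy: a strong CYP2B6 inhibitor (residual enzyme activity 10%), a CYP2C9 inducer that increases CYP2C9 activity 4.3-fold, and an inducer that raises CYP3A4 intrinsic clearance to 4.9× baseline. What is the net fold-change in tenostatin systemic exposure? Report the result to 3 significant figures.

The CYP2B6 pathway (30% of clearance) is reduced to 0.1× activity: 0.3 × 0.1 = 0.03.
The CYP2C9 pathway (19% of clearance) is boosted to 4.3× activity: 0.19 × 4.3 = 0.817.
The CYP3A4 pathway (17% of clearance) rises to 4.9× activity: 0.17 × 4.9 = 0.833.
Non-CYP routes (34%) are unchanged.
Relative clearance = 0.03 + 0.817 + 0.833 + 0.34 = 2.02.
Systemic exposure ∝ 1/CL: fold-change = 1 / 2.02 = 0.495.

0.495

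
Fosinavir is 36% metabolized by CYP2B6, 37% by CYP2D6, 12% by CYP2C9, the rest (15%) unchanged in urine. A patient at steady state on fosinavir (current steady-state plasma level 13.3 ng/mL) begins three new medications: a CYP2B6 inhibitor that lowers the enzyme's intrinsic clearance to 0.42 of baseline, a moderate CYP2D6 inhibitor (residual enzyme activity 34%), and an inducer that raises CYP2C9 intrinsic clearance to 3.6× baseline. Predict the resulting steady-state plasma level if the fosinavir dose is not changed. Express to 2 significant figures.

15 ng/mL

The CYP2B6 pathway (36% of clearance) is reduced to 0.42× activity: 0.36 × 0.42 = 0.1512.
The CYP2D6 pathway (37% of clearance) falls to 0.34× activity: 0.37 × 0.34 = 0.1258.
The CYP2C9 pathway (12% of clearance) increases to 3.6× activity: 0.12 × 3.6 = 0.432.
Non-CYP routes (15%) are unchanged.
Relative clearance = 0.1512 + 0.1258 + 0.432 + 0.15 = 0.859.
Steady-state plasma level ∝ 1/CL: new value = 13.3 / 0.859 = 15 ng/mL.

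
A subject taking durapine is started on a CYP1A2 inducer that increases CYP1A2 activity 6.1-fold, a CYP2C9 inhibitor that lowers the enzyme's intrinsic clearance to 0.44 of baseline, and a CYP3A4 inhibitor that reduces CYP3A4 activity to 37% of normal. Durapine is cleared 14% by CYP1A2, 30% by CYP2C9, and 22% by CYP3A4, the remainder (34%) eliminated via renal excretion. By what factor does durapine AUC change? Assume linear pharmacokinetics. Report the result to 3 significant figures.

0.711

CYP1A2: 0.14 × 6.1 = 0.854
CYP2C9: 0.3 × 0.44 = 0.132
CYP3A4: 0.22 × 0.37 = 0.0814
Other: 0.34 (unchanged)
Relative clearance = 0.854 + 0.132 + 0.0814 + 0.34 = 1.4074.
AUC ∝ 1/CL: fold-change = 1 / 1.4074 = 0.711.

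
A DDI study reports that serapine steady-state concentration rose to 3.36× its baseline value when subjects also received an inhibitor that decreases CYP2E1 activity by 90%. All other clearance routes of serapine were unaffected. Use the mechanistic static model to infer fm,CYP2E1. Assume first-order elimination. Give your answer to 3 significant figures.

0.780

Let x = fm,CYP2E1. Because steady-state concentration ∝ 1/CL, relative clearance fell to 1/3.36 = 0.2976.
Setting x·0.1 + (1 − x) = 0.2976 and solving: x = (0.2976 − 1)/(0.1 − 1) = 0.780.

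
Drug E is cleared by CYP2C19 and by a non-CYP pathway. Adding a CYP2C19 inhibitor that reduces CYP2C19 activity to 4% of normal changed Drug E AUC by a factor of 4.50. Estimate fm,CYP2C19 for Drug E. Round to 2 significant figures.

0.81

CL'/CL = 1 / 4.50 = 0.2222
0.04·fm + (1 − fm) = 0.2222
fm = (0.2222 − 1) / (0.04 − 1) = 0.81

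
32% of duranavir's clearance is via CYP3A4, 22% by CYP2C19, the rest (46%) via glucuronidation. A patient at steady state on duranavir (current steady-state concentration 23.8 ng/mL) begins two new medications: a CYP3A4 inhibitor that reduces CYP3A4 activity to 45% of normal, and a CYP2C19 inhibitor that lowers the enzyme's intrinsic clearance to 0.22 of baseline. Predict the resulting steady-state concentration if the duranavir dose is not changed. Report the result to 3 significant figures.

36.5 ng/mL

The CYP3A4 pathway (32% of clearance) drops to 0.45× activity: 0.32 × 0.45 = 0.144.
The CYP2C19 pathway (22% of clearance) falls to 0.22× activity: 0.22 × 0.22 = 0.0484.
The remaining 46% of clearance is unaffected.
CL_new/CL_old = 0.144 + 0.0484 + 0.46 = 0.6524.
Dividing the baseline by the relative clearance: 23.8 / 0.6524 = 36.5 ng/mL.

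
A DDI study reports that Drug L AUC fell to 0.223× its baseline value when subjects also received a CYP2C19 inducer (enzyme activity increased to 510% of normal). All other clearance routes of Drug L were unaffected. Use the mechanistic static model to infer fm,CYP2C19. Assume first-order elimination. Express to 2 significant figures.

Let x = fm,CYP2C19. Because AUC ∝ 1/CL, relative clearance rose to 1/0.223 = 4.484.
Setting x·5.1 + (1 − x) = 4.484 and solving: x = (4.484 − 1)/(5.1 − 1) = 0.85.

0.85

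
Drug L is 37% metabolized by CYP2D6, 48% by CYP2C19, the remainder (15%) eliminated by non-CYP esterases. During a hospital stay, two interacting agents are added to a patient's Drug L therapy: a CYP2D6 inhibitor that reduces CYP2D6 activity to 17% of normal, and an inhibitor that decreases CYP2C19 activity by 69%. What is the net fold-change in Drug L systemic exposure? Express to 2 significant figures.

The CYP2D6 pathway (37% of clearance) is reduced to 0.17× activity: 0.37 × 0.17 = 0.0629.
The CYP2C19 pathway (48% of clearance) falls to 0.31× activity: 0.48 × 0.31 = 0.1488.
Non-CYP routes (15%) are unchanged.
New clearance relative to baseline: 0.0629 + 0.1488 + 0.15 = 0.3617.
Because systemic exposure varies inversely with clearance, the combined effect is 1 / 0.3617 = 2.8.

2.8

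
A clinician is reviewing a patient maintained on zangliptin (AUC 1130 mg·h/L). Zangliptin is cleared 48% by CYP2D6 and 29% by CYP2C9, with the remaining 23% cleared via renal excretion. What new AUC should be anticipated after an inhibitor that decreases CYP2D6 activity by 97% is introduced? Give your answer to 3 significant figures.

The CYP2D6 pathway (48% of clearance) is reduced to 0.03× activity: 0.48 × 0.03 = 0.0144.
CYP2C9 (29%) and the residual 23% are unaffected.
Relative clearance = 0.0144 + 0.29 + 0.23 = 0.5344.
New AUC = baseline ÷ relative clearance = 1130 / 0.5344 = 2.11 × 10³ mg·h/L.

2.11 × 10³ mg·h/L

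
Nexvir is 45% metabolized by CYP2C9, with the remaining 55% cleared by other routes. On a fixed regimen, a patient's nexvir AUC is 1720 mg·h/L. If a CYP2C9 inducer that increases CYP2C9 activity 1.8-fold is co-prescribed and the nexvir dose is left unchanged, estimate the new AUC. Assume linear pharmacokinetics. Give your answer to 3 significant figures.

CYP2C9: 0.45 × 1.8 = 0.81
Other: 0.55 (unchanged)
New clearance relative to baseline: 0.81 + 0.55 = 1.36.
AUC ∝ 1/CL, so new value = 1720 / 1.36 = 1.26 × 10³ mg·h/L.

1.26 × 10³ mg·h/L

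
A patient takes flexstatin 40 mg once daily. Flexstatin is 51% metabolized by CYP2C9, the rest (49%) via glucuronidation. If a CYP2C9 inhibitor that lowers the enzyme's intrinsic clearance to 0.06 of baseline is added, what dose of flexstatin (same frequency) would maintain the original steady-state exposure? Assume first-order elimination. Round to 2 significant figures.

21 mg

The CYP2C9 pathway (51% of clearance) is reduced to 0.06× activity: 0.51 × 0.06 = 0.0306.
The remaining 49% of clearance is unaffected.
New clearance relative to baseline: 0.0306 + 0.49 = 0.5206.
Css,avg = (dose rate)/CL, so holding Css fixed requires dose ∝ CL: 40 × 0.5206 = 21 mg.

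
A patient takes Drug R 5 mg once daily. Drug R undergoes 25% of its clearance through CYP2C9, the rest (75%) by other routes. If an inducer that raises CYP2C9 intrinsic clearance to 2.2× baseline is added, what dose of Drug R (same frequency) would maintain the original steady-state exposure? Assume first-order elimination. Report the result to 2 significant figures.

The CYP2C9 pathway (25% of clearance) increases to 2.2× activity: 0.25 × 2.2 = 0.55.
Non-CYP routes (75%) are unchanged.
CL_new/CL_old = 0.55 + 0.75 = 1.3.
Exposure is unchanged when dose changes in proportion to clearance. New dose = 5 mg × 1.3 = 6.5 mg.

6.5 mg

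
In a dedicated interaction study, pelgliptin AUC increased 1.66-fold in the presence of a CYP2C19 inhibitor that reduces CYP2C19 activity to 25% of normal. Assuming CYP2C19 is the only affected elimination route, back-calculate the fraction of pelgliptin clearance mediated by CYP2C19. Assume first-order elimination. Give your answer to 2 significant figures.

0.53

Let x = fm,CYP2C19. Because AUC ∝ 1/CL, relative clearance fell to 1/1.66 = 0.6024.
Setting x·0.25 + (1 − x) = 0.6024 and solving: x = (0.6024 − 1)/(0.25 − 1) = 0.53.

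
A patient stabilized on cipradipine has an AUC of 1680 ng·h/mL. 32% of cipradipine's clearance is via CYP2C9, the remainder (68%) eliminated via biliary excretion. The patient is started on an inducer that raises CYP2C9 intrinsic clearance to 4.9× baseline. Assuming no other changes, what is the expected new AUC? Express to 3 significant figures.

CYP2C9: 0.32 × 4.9 = 1.568
Other: 0.68 (unchanged)
CL_new/CL_old = 1.568 + 0.68 = 2.248.
New AUC = baseline ÷ relative clearance = 1680 / 2.248 = 747 ng·h/mL.

747 ng·h/mL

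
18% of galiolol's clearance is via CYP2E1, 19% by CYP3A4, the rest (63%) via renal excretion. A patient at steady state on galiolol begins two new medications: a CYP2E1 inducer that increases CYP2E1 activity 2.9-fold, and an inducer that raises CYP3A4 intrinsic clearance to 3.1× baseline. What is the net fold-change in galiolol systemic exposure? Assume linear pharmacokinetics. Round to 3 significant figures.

0.574

The CYP2E1 pathway (18% of clearance) rises to 2.9× activity: 0.18 × 2.9 = 0.522.
The CYP3A4 pathway (19% of clearance) is boosted to 3.1× activity: 0.19 × 3.1 = 0.589.
Non-CYP routes (63%) are unchanged.
Relative clearance = 0.522 + 0.589 + 0.63 = 1.741.
Systemic exposure ∝ 1/CL: fold-change = 1 / 1.741 = 0.574.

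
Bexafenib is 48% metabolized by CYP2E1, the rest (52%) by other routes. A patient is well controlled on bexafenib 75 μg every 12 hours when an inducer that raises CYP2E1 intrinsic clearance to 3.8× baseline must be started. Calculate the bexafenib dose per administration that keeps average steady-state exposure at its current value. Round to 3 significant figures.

The CYP2E1 pathway (48% of clearance) is boosted to 3.8× activity: 0.48 × 3.8 = 1.824.
The remaining 52% of clearance is unaffected.
Relative clearance = 1.824 + 0.52 = 2.344.
Css,avg = (dose rate)/CL, so holding Css fixed requires dose ∝ CL: 75 × 2.344 = 176 μg.

176 μg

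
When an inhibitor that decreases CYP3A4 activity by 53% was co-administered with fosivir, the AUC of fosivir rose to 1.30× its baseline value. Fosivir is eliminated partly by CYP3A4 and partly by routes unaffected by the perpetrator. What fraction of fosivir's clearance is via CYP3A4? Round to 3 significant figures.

0.435

Let x = fm,CYP3A4. Because AUC ∝ 1/CL, relative clearance fell to 1/1.30 = 0.7692.
Setting x·0.47 + (1 − x) = 0.7692 and solving: x = (0.7692 − 1)/(0.47 − 1) = 0.435.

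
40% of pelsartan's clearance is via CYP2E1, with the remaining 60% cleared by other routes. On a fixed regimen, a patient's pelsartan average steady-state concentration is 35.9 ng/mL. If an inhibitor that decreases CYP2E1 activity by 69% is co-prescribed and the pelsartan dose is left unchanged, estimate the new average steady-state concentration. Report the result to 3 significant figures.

49.6 ng/mL

The CYP2E1 pathway (40% of clearance) falls to 0.31× activity: 0.4 × 0.31 = 0.124.
The remaining 60% of clearance is unaffected.
New clearance relative to baseline: 0.124 + 0.6 = 0.724.
Average steady-state concentration ∝ 1/CL, so new value = 35.9 / 0.724 = 49.6 ng/mL.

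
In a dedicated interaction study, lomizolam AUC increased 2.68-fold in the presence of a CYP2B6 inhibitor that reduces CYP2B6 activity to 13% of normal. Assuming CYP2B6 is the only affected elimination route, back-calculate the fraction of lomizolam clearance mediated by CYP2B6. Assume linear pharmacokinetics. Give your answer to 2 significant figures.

0.72

Let x = fm,CYP2B6. Because AUC ∝ 1/CL, relative clearance fell to 1/2.68 = 0.3731.
Only the CYP2B6 route changed, so 0.3731 = x·0.13 + (1 − x), giving x = 0.72.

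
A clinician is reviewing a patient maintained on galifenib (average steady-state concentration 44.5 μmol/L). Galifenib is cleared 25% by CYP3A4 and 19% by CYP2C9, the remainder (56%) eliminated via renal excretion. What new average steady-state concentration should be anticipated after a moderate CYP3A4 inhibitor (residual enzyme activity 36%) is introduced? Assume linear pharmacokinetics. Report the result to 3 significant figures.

The CYP3A4 pathway (25% of clearance) falls to 0.36× activity: 0.25 × 0.36 = 0.09.
CYP2C9 (19%) and the residual 56% are unaffected.
Relative clearance = 0.09 + 0.19 + 0.56 = 0.84.
With dosing unchanged, average steady-state concentration scales as 1/CL: 44.5 / 0.84 = 53.0 μmol/L.

53.0 μmol/L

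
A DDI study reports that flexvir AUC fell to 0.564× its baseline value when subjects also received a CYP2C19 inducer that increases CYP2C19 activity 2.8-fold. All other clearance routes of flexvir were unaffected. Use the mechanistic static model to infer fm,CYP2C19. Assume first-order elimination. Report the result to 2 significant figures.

CL'/CL = 1 / 0.564 = 1.773
2.8·fm + (1 − fm) = 1.773
fm = (1.773 − 1) / (2.8 − 1) = 0.43

0.43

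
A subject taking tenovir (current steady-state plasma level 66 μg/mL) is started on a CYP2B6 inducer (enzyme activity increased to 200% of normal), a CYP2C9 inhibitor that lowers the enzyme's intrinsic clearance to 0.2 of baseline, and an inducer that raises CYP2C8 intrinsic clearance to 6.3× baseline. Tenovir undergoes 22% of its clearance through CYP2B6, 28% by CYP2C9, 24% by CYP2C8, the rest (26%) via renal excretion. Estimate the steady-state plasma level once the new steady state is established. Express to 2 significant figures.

29 μg/mL

The CYP2B6 pathway (22% of clearance) rises to 2× activity: 0.22 × 2 = 0.44.
The CYP2C9 pathway (28% of clearance) is reduced to 0.2× activity: 0.28 × 0.2 = 0.056.
The CYP2C8 pathway (24% of clearance) rises to 6.3× activity: 0.24 × 6.3 = 1.512.
Non-CYP routes (26%) are unchanged.
New clearance relative to baseline: 0.44 + 0.056 + 1.512 + 0.26 = 2.268.
Steady-state plasma level ∝ 1/CL: new value = 66 / 2.268 = 29 μg/mL.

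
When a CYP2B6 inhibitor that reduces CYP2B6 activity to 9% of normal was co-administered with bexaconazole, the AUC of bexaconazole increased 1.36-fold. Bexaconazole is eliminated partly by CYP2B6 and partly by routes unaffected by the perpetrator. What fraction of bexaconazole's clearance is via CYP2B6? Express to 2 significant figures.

0.29

Let fm be the CYP2B6 fraction. New clearance relative to baseline = fm × 0.09 + (1 − fm).
AUC ratio = 1 / (new CL fraction), so new CL fraction = 1 / 1.36 = 0.7353.
fm × 0.09 + 1 − fm = 0.7353  ⇒  fm × (0.09 − 1) = −0.2647  ⇒  fm = 0.29.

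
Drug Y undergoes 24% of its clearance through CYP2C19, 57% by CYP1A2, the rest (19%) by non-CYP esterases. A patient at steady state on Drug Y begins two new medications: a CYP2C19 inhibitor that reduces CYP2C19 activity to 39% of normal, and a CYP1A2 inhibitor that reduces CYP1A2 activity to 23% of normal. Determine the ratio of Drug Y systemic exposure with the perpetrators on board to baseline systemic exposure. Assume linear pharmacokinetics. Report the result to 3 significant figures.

CYP2C19: 0.24 × 0.39 = 0.0936
CYP1A2: 0.57 × 0.23 = 0.1311
Other: 0.19 (unchanged)
New clearance relative to baseline: 0.0936 + 0.1311 + 0.19 = 0.4147.
Because systemic exposure varies inversely with clearance, the combined effect is 1 / 0.4147 = 2.41.

2.41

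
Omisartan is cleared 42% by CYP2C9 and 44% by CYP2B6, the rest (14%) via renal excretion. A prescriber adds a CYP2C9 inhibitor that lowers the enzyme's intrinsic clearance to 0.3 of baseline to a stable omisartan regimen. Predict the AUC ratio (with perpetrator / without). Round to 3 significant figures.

The CYP2C9 pathway (42% of clearance) falls to 0.3× activity: 0.42 × 0.3 = 0.126.
CYP2B6 (44%) and the residual 14% are unaffected.
Relative clearance = 0.126 + 0.44 + 0.14 = 0.706.
Since AUC ∝ 1/CL, the ratio is 1 / 0.706 = 1.42.

1.42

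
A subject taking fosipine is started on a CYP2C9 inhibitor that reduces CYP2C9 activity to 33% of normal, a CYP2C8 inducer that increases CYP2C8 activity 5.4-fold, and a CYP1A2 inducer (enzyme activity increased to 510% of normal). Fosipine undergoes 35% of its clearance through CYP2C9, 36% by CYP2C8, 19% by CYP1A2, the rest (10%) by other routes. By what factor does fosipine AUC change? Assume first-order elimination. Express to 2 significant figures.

0.32

The CYP2C9 pathway (35% of clearance) drops to 0.33× activity: 0.35 × 0.33 = 0.1155.
The CYP2C8 pathway (36% of clearance) rises to 5.4× activity: 0.36 × 5.4 = 1.944.
The CYP1A2 pathway (19% of clearance) rises to 5.1× activity: 0.19 × 5.1 = 0.969.
The remaining 10% of clearance is unaffected.
CL_new/CL_old = 0.1155 + 1.944 + 0.969 + 0.1 = 3.1285.
Net AUC ratio = 1 / 3.1285 = 0.32.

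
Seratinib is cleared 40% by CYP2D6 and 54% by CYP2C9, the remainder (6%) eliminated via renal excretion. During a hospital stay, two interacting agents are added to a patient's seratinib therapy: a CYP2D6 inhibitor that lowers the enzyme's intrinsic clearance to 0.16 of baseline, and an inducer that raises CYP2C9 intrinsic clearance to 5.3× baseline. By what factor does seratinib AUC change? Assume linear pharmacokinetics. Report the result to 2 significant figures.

The CYP2D6 pathway (40% of clearance) falls to 0.16× activity: 0.4 × 0.16 = 0.064.
The CYP2C9 pathway (54% of clearance) rises to 5.3× activity: 0.54 × 5.3 = 2.862.
The remaining 6% of clearance is unaffected.
CL_new/CL_old = 0.064 + 2.862 + 0.06 = 2.986.
Net AUC ratio = 1 / 2.986 = 0.33.

0.33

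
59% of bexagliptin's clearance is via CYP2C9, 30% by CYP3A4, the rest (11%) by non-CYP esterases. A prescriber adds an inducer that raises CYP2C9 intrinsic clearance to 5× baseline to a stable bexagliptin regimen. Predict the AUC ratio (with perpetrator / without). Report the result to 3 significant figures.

0.298

The CYP2C9 pathway (59% of clearance) increases to 5× activity: 0.59 × 5 = 2.95.
CYP3A4 (30%) and the residual 11% are unaffected.
Relative clearance = 2.95 + 0.3 + 0.11 = 3.36.
AUC ratio = CL_old/CL_new = 1 / 3.36 = 0.298.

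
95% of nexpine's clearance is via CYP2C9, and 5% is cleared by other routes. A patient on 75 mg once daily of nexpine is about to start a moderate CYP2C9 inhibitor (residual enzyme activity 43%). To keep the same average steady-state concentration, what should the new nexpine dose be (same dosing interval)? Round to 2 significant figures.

CYP2C9: 0.95 × 0.43 = 0.4085
Other: 0.05 (unchanged)
New clearance relative to baseline: 0.4085 + 0.05 = 0.4585.
Exposure is unchanged when dose changes in proportion to clearance. New dose = 75 mg × 0.4585 = 34 mg.

34 mg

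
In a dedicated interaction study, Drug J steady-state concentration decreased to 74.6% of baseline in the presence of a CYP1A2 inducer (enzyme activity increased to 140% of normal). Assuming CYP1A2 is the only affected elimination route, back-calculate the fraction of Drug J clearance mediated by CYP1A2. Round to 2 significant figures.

CL'/CL = 1 / 0.746 = 1.34
1.4·fm + (1 − fm) = 1.34
fm = (1.34 − 1) / (1.4 − 1) = 0.85

0.85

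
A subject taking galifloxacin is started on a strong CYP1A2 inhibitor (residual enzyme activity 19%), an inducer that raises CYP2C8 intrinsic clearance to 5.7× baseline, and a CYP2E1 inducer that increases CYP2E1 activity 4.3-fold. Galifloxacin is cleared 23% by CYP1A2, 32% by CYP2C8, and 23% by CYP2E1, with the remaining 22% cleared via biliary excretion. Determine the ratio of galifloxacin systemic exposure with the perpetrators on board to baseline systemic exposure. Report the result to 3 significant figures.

CYP1A2: 0.23 × 0.19 = 0.0437
CYP2C8: 0.32 × 5.7 = 1.824
CYP2E1: 0.23 × 4.3 = 0.989
Other: 0.22 (unchanged)
New clearance relative to baseline: 0.0437 + 1.824 + 0.989 + 0.22 = 3.0767.
Systemic exposure ∝ 1/CL: fold-change = 1 / 3.0767 = 0.325.

0.325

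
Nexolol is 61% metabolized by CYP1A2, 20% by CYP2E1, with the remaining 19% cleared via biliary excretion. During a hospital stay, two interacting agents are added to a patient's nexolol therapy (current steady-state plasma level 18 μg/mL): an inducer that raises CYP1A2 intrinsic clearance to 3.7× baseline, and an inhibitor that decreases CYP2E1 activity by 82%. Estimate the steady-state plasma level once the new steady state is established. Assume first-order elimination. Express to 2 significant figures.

7.2 μg/mL

The CYP1A2 pathway (61% of clearance) rises to 3.7× activity: 0.61 × 3.7 = 2.257.
The CYP2E1 pathway (20% of clearance) falls to 0.18× activity: 0.2 × 0.18 = 0.036.
Non-CYP routes (19%) are unchanged.
New clearance relative to baseline: 2.257 + 0.036 + 0.19 = 2.483.
Dividing the baseline by the relative clearance: 18 / 2.483 = 7.2 μg/mL.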